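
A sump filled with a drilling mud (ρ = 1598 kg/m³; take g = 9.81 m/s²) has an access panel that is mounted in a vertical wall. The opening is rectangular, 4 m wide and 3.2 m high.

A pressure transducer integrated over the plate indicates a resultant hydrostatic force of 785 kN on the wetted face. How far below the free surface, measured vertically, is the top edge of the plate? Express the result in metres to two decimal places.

γ = ρg = 1598 × 9.81 / 1000 = 15.67638 kN/m³.
A = 4 × 3.2 = 12.8 m².
From F = γ·h_c·A, the centroid depth is h_c = 785/(15.67638 × 12.8) = 3.91214 m.
The centroid lies 3.2/2 = 1.6 m below the top edge, so the top edge sits at h_top = 3.91214 − 1.6 = 2.31214 m below the surface.

d_top ≈ 2.31 m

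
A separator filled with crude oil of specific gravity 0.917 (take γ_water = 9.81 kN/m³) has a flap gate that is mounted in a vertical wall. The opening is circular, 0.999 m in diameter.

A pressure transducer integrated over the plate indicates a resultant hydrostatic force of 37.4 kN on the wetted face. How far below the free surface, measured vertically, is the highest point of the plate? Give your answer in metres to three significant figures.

d_top ≈ 4.80 m

γ = 0.917 × 9.81 = 8.99577 kN/m³.
A = π(0.4995)² = 0.783828 m².
From F = γ·h_c·A, the centroid depth is h_c = 37.4/(8.99577 × 0.783828) = 5.30411 m.
The centroid is at the centre, 0.4995 m below the top of the plate, so the highest point sits at h_top = 5.30411 − 0.4995 = 4.80461 m below the surface.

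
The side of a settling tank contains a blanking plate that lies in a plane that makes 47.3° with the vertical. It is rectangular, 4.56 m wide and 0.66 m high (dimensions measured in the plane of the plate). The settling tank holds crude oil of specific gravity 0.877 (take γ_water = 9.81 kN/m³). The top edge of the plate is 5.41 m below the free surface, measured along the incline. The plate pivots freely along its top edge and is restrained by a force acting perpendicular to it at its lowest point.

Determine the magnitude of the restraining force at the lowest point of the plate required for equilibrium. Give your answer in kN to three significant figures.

γ = 0.877 × 9.81 = 8.60337 kN/m³.
The plate makes 47.3° with the vertical, i.e. θ = 90° − 47.3° = 42.7° to the horizontal. Measuring y along the incline from the free-surface line, vertical depth h = y·sinθ with sinθ = 0.678160.
The centroid lies 0.66/2 = 0.33 m below the top edge, so y_c = 5.41 + 0.33 = 5.74 m and h_c = 5.74 × 0.678160 = 3.89264 m.
A = 4.56 × 0.66 = 3.0096 m².
Resultant F = γ·h_c·A = 8.60337 × 3.89264 × 3.0096 = 100.791 kN.
I_c = b·h³/12 = 4.56 × 0.66³/12 = 0.109248 m⁴.
Centre of pressure: y_p = y_c + I_c/(y_c·A) = 5.74 + 0.109248/(5.74 × 3.0096) = 5.74 + 0.00632401 = 5.74632 m along the plane.
The resultant acts 0.33 + 0.00632401 = 0.336324 m (along the plate) below the hinge at the top edge, so the moment about the hinge is M = F × 0.336324 = 100.791 × 0.336324 = 33.8984 kN·m.
A normal force at the bottom, 0.66 m from the hinge, must supply this moment: P = 33.8984/0.66 = 51.3612 kN.

P ≈ 51.4 kN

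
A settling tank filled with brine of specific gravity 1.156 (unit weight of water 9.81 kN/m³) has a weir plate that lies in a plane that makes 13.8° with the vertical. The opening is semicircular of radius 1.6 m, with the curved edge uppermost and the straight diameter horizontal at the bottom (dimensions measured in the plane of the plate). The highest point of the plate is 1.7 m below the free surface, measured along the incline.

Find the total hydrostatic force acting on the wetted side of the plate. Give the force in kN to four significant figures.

F ≈ 116.1 kN

γ = 1.156 × 9.81 = 11.34036 kN/m³.
The plate makes 13.8° with the vertical, i.e. θ = 90° − 13.8° = 76.2° to the horizontal. Measuring y along the incline from the free-surface line, vertical depth h = y·sinθ with sinθ = 0.971134.
The centroid lies 4r/(3π) = 0.679061 m above the diameter, so r − 4r/(3π) = 1.6 − 0.679061 = 0.920939 m below the topmost point, so y_c = 1.7 + 0.920939 = 2.62094 m and h_c = 2.62094 × 0.971134 = 2.54528 m.
A = πr²/2 = π × 1.6²/2 = 4.02124 m².
Resultant F = γ·h_c·A = 11.34036 × 2.54528 × 4.02124 = 116.071 kN.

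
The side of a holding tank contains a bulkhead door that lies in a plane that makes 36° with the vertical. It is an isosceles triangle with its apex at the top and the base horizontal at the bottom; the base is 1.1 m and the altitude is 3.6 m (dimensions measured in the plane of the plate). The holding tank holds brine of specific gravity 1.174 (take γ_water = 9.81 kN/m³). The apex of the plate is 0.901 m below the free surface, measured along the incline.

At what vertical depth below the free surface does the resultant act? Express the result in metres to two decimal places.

γ = 1.174 × 9.81 = 11.51694 kN/m³.
The plate makes 36° with the vertical, i.e. θ = 90° − 36° = 54° to the horizontal. Measuring y along the incline from the free-surface line, vertical depth h = y·sinθ with sinθ = 0.809017.
With the apex up, the centroid sits 2h/3 = 2 × 3.6/3 = 2.4 m below the apex, so y_c = 0.901 + 2.4 = 3.301 m and h_c = 3.301 × 0.809017 = 2.67057 m.
A = ½ × 1.1 × 3.6 = 1.98 m².
Resultant F = γ·h_c·A = 11.51694 × 2.67057 × 1.98 = 60.8985 kN.
I_c = b·h³/36 = 1.1 × 3.6³/36 = 1.4256 m⁴.
Centre of pressure: y_p = y_c + I_c/(y_c·A) = 3.301 + 1.4256/(3.301 × 1.98) = 3.301 + 0.218116 = 3.51912 m along the plane.
Vertically, h_p = y_p·sinθ = 3.51912 × 0.809017 = 2.84703 m.

h_p = 2.85 m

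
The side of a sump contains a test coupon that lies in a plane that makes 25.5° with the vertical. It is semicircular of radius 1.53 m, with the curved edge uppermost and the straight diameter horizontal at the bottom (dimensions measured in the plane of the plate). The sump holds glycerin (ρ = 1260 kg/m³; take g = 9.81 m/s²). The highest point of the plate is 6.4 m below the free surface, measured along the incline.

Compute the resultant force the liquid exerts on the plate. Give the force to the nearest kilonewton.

F ≈ 299 kN

γ = ρg = 1260 × 9.81 / 1000 = 12.3606 kN/m³.
The plate makes 25.5° with the vertical, i.e. θ = 90° − 25.5° = 64.5° to the horizontal. Measuring y along the incline from the free-surface line, vertical depth h = y·sinθ with sinθ = 0.902585.
The centroid lies 4r/(3π) = 0.649352 m above the diameter, so r − 4r/(3π) = 1.53 − 0.649352 = 0.880648 m below the topmost point, so y_c = 6.4 + 0.880648 = 7.28065 m and h_c = 7.28065 × 0.902585 = 6.57141 m.
A = πr²/2 = π × 1.53²/2 = 3.67708 m².
Resultant F = γ·h_c·A = 12.3606 × 6.57141 × 3.67708 = 298.677 kN.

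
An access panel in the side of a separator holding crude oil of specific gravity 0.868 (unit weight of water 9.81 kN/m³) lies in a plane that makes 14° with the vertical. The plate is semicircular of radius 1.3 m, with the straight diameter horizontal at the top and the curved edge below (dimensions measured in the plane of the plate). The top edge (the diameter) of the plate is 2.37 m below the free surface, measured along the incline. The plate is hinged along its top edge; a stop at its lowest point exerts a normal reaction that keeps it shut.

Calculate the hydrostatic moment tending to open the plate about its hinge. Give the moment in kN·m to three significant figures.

M ≈ 37.9 kN·m

γ = 0.868 × 9.81 = 8.51508 kN/m³.
The plate makes 14° with the vertical, i.e. θ = 90° − 14° = 76° to the horizontal. Measuring y along the incline from the free-surface line, vertical depth h = y·sinθ with sinθ = 0.970296.
The centroid of a semicircle lies 4r/(3π) = 0.551737 m from the diameter, here below the top edge, so y_c = 2.37 + 0.551737 = 2.92174 m and h_c = 2.92174 × 0.970296 = 2.83495 m.
A = πr²/2 = π × 1.3²/2 = 2.65465 m².
Resultant F = γ·h_c·A = 8.51508 × 2.83495 × 2.65465 = 64.0828 kN.
I_c = (π/8 − 8/(9π))·r⁴ = 0.109757 × 1.3⁴ = 0.313477 m⁴.
Centre of pressure: y_p = y_c + I_c/(y_c·A) = 2.92174 + 0.313477/(2.92174 × 2.65465) = 2.92174 + 0.0404163 = 2.96216 m along the plane.
The resultant acts 0.551737 + 0.0404163 = 0.592153 m (along the plate) below the hinge at the top edge, so the moment about the hinge is M = F × 0.592153 = 64.0828 × 0.592153 = 37.9468 kN·m.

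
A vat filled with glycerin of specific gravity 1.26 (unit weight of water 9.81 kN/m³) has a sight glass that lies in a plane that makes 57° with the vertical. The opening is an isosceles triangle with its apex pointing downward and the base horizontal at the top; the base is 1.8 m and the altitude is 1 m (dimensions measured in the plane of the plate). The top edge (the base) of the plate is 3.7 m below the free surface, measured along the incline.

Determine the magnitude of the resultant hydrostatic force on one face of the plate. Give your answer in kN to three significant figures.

F ≈ 24.4 kN

γ = 1.26 × 9.81 = 12.3606 kN/m³.
The plate makes 57° with the vertical, i.e. θ = 90° − 57° = 33° to the horizontal. Measuring y along the incline from the free-surface line, vertical depth h = y·sinθ with sinθ = 0.544639.
With the apex down, the centroid sits h/3 = 1/3 = 0.333333 m below the base (the top edge), so y_c = 3.7 + 0.333333 = 4.03333 m and h_c = 4.03333 × 0.544639 = 2.19671 m.
A = ½ × 1.8 × 1 = 0.9 m².
Resultant F = γ·h_c·A = 12.3606 × 2.19671 × 0.9 = 24.4374 kN.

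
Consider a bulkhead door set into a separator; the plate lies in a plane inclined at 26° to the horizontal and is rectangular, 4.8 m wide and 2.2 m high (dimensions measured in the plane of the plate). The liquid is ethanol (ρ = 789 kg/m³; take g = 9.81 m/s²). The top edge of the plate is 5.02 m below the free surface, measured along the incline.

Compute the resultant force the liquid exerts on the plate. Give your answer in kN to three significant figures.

γ = ρg = 789 × 9.81 / 1000 = 7.74009 kN/m³.
Let θ = 26° be the plate's angle to the horizontal; measure y along the incline from where the plane meets the free surface. Vertical depth h = y·sinθ with sinθ = 0.438371.
The centroid lies 2.2/2 = 1.1 m below the top edge, so y_c = 5.02 + 1.1 = 6.12 m and h_c = 6.12 × 0.438371 = 2.68283 m.
A = 4.8 × 2.2 = 10.56 m².
Resultant F = γ·h_c·A = 7.74009 × 2.68283 × 10.56 = 219.282 kN.

F ≈ 219 kN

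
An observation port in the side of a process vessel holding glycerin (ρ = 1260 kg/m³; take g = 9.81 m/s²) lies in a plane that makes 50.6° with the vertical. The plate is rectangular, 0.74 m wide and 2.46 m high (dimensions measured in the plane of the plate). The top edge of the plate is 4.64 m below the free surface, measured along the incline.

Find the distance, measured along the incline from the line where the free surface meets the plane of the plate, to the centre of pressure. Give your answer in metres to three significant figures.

y_p = 5.96 m

γ = ρg = 1260 × 9.81 / 1000 = 12.3606 kN/m³.
The plate makes 50.6° with the vertical, i.e. θ = 90° − 50.6° = 39.4° to the horizontal. Measuring y along the incline from the free-surface line, vertical depth h = y·sinθ with sinθ = 0.634731.
The centroid lies 2.46/2 = 1.23 m below the top edge, so y_c = 4.64 + 1.23 = 5.87 m and h_c = 5.87 × 0.634731 = 3.72587 m.
A = 0.74 × 2.46 = 1.8204 m².
Resultant F = γ·h_c·A = 12.3606 × 3.72587 × 1.8204 = 83.8367 kN.
I_c = b·h³/12 = 0.74 × 2.46³/12 = 0.918028 m⁴.
Centre of pressure: y_p = y_c + I_c/(y_c·A) = 5.87 + 0.918028/(5.87 × 1.8204) = 5.87 + 0.0859114 = 5.95591 m along the plane.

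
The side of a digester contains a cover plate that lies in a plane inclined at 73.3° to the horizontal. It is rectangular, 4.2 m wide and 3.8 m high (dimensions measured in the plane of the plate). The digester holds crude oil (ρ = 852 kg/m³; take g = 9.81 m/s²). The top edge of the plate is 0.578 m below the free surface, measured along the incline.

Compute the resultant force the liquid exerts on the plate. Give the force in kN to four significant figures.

γ = ρg = 852 × 9.81 / 1000 = 8.35812 kN/m³.
Let θ = 73.3° be the plate's angle to the horizontal; measure y along the incline from where the plane meets the free surface. Vertical depth h = y·sinθ with sinθ = 0.957822.
The centroid lies 3.8/2 = 1.9 m below the top edge, so y_c = 0.578 + 1.9 = 2.478 m and h_c = 2.478 × 0.957822 = 2.37348 m.
A = 4.2 × 3.8 = 15.96 m².
Resultant F = γ·h_c·A = 8.35812 × 2.37348 × 15.96 = 316.612 kN.

F ≈ 316.6 kN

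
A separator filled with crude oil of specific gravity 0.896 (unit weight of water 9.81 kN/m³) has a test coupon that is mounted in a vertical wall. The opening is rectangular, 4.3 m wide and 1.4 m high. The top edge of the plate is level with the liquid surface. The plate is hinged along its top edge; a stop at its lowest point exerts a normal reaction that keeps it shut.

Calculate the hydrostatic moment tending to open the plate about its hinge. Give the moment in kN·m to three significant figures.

γ = 0.896 × 9.81 = 8.78976 kN/m³.
The centroid lies 1.4/2 = 0.7 m below the top edge, so the centroid depth is h_c = 0.7 m.
A = 4.3 × 1.4 = 6.02 m².
Resultant F = γ·h_c·A = 8.78976 × 0.7 × 6.02 = 37.04 kN.
I_c = b·h³/12 = 4.3 × 1.4³/12 = 0.983267 m⁴.
Centre of pressure: y_p = y_c + I_c/(y_c·A) = 0.7 + 0.983267/(0.7 × 6.02) = 0.7 + 0.233333 = 0.933333 m along the plane.
The resultant acts 0.7 + 0.233333 = 0.933333 m (along the plate) below the hinge at the top edge, so the moment about the hinge is M = F × 0.933333 = 37.04 × 0.933333 = 34.5707 kN·m.

M ≈ 34.6 kN·m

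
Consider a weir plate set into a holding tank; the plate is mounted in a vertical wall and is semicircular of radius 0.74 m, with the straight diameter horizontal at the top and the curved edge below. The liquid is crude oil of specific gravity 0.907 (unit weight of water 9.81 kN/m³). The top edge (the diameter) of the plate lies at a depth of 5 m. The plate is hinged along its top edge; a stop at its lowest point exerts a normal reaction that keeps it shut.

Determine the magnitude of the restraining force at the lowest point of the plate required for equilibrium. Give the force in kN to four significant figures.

γ = 0.907 × 9.81 = 8.89767 kN/m³.
The centroid of a semicircle lies 4r/(3π) = 0.314066 m from the diameter, here below the top edge, so the centroid depth is h_c = 5 + 0.314066 = 5.31407 m.
A = πr²/2 = π × 0.74²/2 = 0.860168 m².
Resultant F = γ·h_c·A = 8.89767 × 5.31407 × 0.860168 = 40.6712 kN.
I_c = (π/8 − 8/(9π))·r⁴ = 0.109757 × 0.74⁴ = 0.0329124 m⁴.
Centre of pressure: y_p = y_c + I_c/(y_c·A) = 5.31407 + 0.0329124/(5.31407 × 0.860168) = 5.31407 + 0.00720027 = 5.32127 m along the plane.
The resultant acts 0.314066 + 0.00720027 = 0.321266 m (along the plate) below the hinge at the top edge, so the moment about the hinge is M = F × 0.321266 = 40.6712 × 0.321266 = 13.0663 kN·m.
A normal force at the bottom, 0.74 m from the hinge, must supply this moment: P = 13.0663/0.74 = 17.6572 kN.

P ≈ 17.66 kN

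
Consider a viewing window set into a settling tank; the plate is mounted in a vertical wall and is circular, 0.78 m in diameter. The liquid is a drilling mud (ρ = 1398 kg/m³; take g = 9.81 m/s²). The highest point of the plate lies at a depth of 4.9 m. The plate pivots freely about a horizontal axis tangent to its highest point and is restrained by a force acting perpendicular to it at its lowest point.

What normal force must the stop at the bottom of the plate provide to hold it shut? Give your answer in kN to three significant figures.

γ = ρg = 1398 × 9.81 / 1000 = 13.71438 kN/m³.
The centroid is at the centre, 0.39 m below the top of the plate, so the centroid depth is h_c = 4.9 + 0.39 = 5.29 m.
A = π(0.39)² = 0.477836 m².
Resultant F = γ·h_c·A = 13.71438 × 5.29 × 0.477836 = 34.6666 kN.
I_c = πr⁴/4 = π × 0.39⁴/4 = 0.0181697 m⁴.
Centre of pressure: y_p = y_c + I_c/(y_c·A) = 5.29 + 0.0181697/(5.29 × 0.477836) = 5.29 + 0.00718809 = 5.29719 m along the plane.
The resultant acts 0.39 + 0.00718809 = 0.397188 m (along the plate) below the hinge at the top edge, so the moment about the hinge is M = F × 0.397188 = 34.6666 × 0.397188 = 13.7692 kN·m.
A normal force at the bottom, 0.78 m from the hinge, must supply this moment: P = 13.7692/0.78 = 17.6528 kN.

P ≈ 17.7 kN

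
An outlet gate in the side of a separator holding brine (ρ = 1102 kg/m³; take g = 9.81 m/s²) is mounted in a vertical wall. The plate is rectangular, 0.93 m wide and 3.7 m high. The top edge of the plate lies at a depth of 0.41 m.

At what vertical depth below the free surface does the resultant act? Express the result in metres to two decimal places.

h_p = 2.76 m

γ = ρg = 1102 × 9.81 / 1000 = 10.81062 kN/m³.
The centroid lies 3.7/2 = 1.85 m below the top edge, so the centroid depth is h_c = 0.41 + 1.85 = 2.26 m.
A = 0.93 × 3.7 = 3.441 m².
Resultant F = γ·h_c·A = 10.81062 × 2.26 × 3.441 = 84.0705 kN.
I_c = b·h³/12 = 0.93 × 3.7³/12 = 3.92561 m⁴.
Centre of pressure: y_p = y_c + I_c/(y_c·A) = 2.26 + 3.92561/(2.26 × 3.441) = 2.26 + 0.504794 = 2.76479 m along the plane.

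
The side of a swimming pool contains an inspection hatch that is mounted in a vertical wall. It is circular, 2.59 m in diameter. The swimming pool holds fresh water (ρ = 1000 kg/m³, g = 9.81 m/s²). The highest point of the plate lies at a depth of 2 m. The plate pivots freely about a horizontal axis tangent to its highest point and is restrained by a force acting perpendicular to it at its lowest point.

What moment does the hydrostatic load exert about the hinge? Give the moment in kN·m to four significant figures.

γ = ρg = 1000 × 9.81 = 9810 N/m³ = 9.81 kN/m³.
The centroid is at the centre, 1.295 m below the top of the plate, so the centroid depth is h_c = 2 + 1.295 = 3.295 m.
A = π(1.295)² = 5.26853 m².
Resultant F = γ·h_c·A = 9.81 × 3.295 × 5.26853 = 170.3 kN.
I_c = πr⁴/4 = π × 1.295⁴/4 = 2.20886 m⁴.
Centre of pressure: y_p = y_c + I_c/(y_c·A) = 3.295 + 2.20886/(3.295 × 5.26853) = 3.295 + 0.12724 = 3.42224 m along the plane.
The resultant acts 1.295 + 0.12724 = 1.42224 m (along the plate) below the hinge at the top edge, so the moment about the hinge is M = F × 1.42224 = 170.3 × 1.42224 = 242.207 kN·m.

M ≈ 242.2 kN·m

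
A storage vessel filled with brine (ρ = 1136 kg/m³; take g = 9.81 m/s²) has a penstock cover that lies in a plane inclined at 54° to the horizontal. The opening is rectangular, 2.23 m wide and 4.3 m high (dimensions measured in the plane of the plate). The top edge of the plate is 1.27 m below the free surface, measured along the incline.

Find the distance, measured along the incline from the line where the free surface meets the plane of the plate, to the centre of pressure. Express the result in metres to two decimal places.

γ = ρg = 1136 × 9.81 / 1000 = 11.14416 kN/m³.
Let θ = 54° be the plate's angle to the horizontal; measure y along the incline from where the plane meets the free surface. Vertical depth h = y·sinθ with sinθ = 0.809017.
The centroid lies 4.3/2 = 2.15 m below the top edge, so y_c = 1.27 + 2.15 = 3.42 m and h_c = 3.42 × 0.809017 = 2.76684 m.
A = 2.23 × 4.3 = 9.589 m².
Resultant F = γ·h_c·A = 11.14416 × 2.76684 × 9.589 = 295.668 kN.
I_c = b·h³/12 = 2.23 × 4.3³/12 = 14.7751 m⁴.
Centre of pressure: y_p = y_c + I_c/(y_c·A) = 3.42 + 14.7751/(3.42 × 9.589) = 3.42 + 0.450538 = 3.87054 m along the plane.

y_p = 3.87 m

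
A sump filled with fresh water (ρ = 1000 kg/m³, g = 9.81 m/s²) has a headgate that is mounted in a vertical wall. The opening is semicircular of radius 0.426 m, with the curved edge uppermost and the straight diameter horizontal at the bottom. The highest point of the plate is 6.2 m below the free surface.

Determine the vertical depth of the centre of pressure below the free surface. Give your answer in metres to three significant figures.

γ = ρg = 1000 × 9.81 = 9810 N/m³ = 9.81 kN/m³.
The centroid lies 4r/(3π) = 0.1808 m above the diameter, so r − 4r/(3π) = 0.426 − 0.1808 = 0.2452 m below the topmost point, so the centroid depth is h_c = 6.2 + 0.2452 = 6.4452 m.
A = πr²/2 = π × 0.426²/2 = 0.285062 m².
Resultant F = γ·h_c·A = 9.81 × 6.4452 × 0.285062 = 18.0237 kN.
I_c = (π/8 − 8/(9π))·r⁴ = 0.109757 × 0.426⁴ = 0.00361469 m⁴.
Centre of pressure: y_p = y_c + I_c/(y_c·A) = 6.4452 + 0.00361469/(6.4452 × 0.285062) = 6.4452 + 0.00196741 = 6.44717 m along the plane.

h_p = 6.45 m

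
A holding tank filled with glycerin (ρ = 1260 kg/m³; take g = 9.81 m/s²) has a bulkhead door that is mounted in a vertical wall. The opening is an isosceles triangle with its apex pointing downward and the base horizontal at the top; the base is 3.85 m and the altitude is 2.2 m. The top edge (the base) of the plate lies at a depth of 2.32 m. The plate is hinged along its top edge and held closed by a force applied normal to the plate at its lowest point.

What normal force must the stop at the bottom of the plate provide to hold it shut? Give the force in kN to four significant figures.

γ = ρg = 1260 × 9.81 / 1000 = 12.3606 kN/m³.
With the apex down, the centroid sits h/3 = 2.2/3 = 0.733333 m below the base (the top edge), so the centroid depth is h_c = 2.32 + 0.733333 = 3.05333 m.
A = ½ × 3.85 × 2.2 = 4.235 m².
Resultant F = γ·h_c·A = 12.3606 × 3.05333 × 4.235 = 159.833 kN.
I_c = b·h³/36 = 3.85 × 2.2³/36 = 1.13874 m⁴.
Centre of pressure: y_p = y_c + I_c/(y_c·A) = 3.05333 + 1.13874/(3.05333 × 4.235) = 3.05333 + 0.0880638 = 3.14139 m along the plane.
The resultant acts 0.733333 + 0.0880638 = 0.821397 m (along the plate) below the hinge at the top edge, so the moment about the hinge is M = F × 0.821397 = 159.833 × 0.821397 = 131.286 kN·m.
A normal force at the bottom, 2.2 m from the hinge, must supply this moment: P = 131.286/2.2 = 59.6755 kN.

P ≈ 59.68 kN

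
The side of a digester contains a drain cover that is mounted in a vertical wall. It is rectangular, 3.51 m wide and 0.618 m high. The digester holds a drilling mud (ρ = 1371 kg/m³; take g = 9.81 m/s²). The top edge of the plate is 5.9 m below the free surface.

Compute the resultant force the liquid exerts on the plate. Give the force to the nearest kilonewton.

F ≈ 181 kN

γ = ρg = 1371 × 9.81 / 1000 = 13.44951 kN/m³.
The centroid lies 0.618/2 = 0.309 m below the top edge, so the centroid depth is h_c = 5.9 + 0.309 = 6.209 m.
A = 3.51 × 0.618 = 2.16918 m².
Resultant F = γ·h_c·A = 13.44951 × 6.209 × 2.16918 = 181.144 kN.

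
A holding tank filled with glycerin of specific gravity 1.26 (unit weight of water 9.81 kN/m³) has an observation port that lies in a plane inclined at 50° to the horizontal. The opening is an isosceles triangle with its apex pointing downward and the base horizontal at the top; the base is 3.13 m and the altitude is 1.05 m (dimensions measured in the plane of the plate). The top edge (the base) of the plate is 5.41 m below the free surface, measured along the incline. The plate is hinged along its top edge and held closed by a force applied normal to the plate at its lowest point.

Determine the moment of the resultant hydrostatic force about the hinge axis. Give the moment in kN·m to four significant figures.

γ = 1.26 × 9.81 = 12.3606 kN/m³.
Let θ = 50° be the plate's angle to the horizontal; measure y along the incline from where the plane meets the free surface. Vertical depth h = y·sinθ with sinθ = 0.766044.
With the apex down, the centroid sits h/3 = 1.05/3 = 0.35 m below the base (the top edge), so y_c = 5.41 + 0.35 = 5.76 m and h_c = 5.76 × 0.766044 = 4.41241 m.
A = ½ × 3.13 × 1.05 = 1.64325 m².
Resultant F = γ·h_c·A = 12.3606 × 4.41241 × 1.64325 = 89.6229 kN.
I_c = b·h³/36 = 3.13 × 1.05³/36 = 0.100649 m⁴.
Centre of pressure: y_p = y_c + I_c/(y_c·A) = 5.76 + 0.100649/(5.76 × 1.64325) = 5.76 + 0.0106337 = 5.77063 m along the plane.
The resultant acts 0.35 + 0.0106337 = 0.360634 m (along the plate) below the hinge at the top edge, so the moment about the hinge is M = F × 0.360634 = 89.6229 × 0.360634 = 32.3211 kN·m.

M ≈ 32.32 kN·m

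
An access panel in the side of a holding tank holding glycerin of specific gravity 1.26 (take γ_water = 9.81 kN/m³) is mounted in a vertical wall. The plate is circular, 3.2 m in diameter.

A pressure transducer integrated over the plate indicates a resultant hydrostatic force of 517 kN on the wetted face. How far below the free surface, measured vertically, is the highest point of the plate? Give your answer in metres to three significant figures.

γ = 1.26 × 9.81 = 12.3606 kN/m³.
A = π(1.6)² = 8.04248 m².
From F = γ·h_c·A, the centroid depth is h_c = 517/(12.3606 × 8.04248) = 5.20069 m.
The centroid is at the centre, 1.6 m below the top of the plate, so the highest point sits at h_top = 5.20069 − 1.6 = 3.60069 m below the surface.

d_top ≈ 3.60 m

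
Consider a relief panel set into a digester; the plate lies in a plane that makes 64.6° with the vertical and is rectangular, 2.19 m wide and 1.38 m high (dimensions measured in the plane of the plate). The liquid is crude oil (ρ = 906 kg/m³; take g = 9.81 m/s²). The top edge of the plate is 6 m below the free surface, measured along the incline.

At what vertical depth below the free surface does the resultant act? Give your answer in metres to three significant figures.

h_p = 2.88 m

γ = ρg = 906 × 9.81 / 1000 = 8.88786 kN/m³.
The plate makes 64.6° with the vertical, i.e. θ = 90° − 64.6° = 25.4° to the horizontal. Measuring y along the incline from the free-surface line, vertical depth h = y·sinθ with sinθ = 0.428935.
The centroid lies 1.38/2 = 0.69 m below the top edge, so y_c = 6 + 0.69 = 6.69 m and h_c = 6.69 × 0.428935 = 2.86958 m.
A = 2.19 × 1.38 = 3.0222 m².
Resultant F = γ·h_c·A = 8.88786 × 2.86958 × 3.0222 = 77.0795 kN.
I_c = b·h³/12 = 2.19 × 1.38³/12 = 0.479623 m⁴.
Centre of pressure: y_p = y_c + I_c/(y_c·A) = 6.69 + 0.479623/(6.69 × 3.0222) = 6.69 + 0.023722 = 6.71372 m along the plane.
Vertically, h_p = y_p·sinθ = 6.71372 × 0.428935 = 2.87975 m.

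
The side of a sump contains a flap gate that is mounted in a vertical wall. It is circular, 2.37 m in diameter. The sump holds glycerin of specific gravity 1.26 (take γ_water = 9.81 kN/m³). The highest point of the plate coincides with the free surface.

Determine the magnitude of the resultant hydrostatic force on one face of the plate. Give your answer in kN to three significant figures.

γ = 1.26 × 9.81 = 12.3606 kN/m³.
The centroid is at the centre, 1.185 m below the top of the plate, so the centroid depth is h_c = 1.185 m.
A = π(1.185)² = 4.4115 m².
Resultant F = γ·h_c·A = 12.3606 × 1.185 × 4.4115 = 64.6166 kN.

F ≈ 64.6 kN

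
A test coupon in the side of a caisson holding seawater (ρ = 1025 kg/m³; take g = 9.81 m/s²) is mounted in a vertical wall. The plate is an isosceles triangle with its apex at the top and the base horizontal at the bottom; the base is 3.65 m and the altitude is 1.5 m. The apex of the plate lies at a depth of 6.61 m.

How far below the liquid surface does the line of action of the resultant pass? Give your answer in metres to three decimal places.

γ = ρg = 1025 × 9.81 / 1000 = 10.05525 kN/m³.
With the apex up, the centroid sits 2h/3 = 2 × 1.5/3 = 1 m below the apex, so the centroid depth is h_c = 6.61 + 1 = 7.61 m.
A = ½ × 3.65 × 1.5 = 2.7375 m².
Resultant F = γ·h_c·A = 10.05525 × 7.61 × 2.7375 = 209.475 kN.
I_c = b·h³/36 = 3.65 × 1.5³/36 = 0.342187 m⁴.
Centre of pressure: y_p = y_c + I_c/(y_c·A) = 7.61 + 0.342187/(7.61 × 2.7375) = 7.61 + 0.0164257 = 7.62643 m along the plane.

h_p = 7.626 m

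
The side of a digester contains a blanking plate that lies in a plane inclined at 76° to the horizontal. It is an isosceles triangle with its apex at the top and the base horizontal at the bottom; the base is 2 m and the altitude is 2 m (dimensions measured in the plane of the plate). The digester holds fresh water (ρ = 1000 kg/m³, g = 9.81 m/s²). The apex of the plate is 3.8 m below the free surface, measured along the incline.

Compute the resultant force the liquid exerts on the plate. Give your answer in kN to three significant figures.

γ = ρg = 1000 × 9.81 = 9810 N/m³ = 9.81 kN/m³.
Let θ = 76° be the plate's angle to the horizontal; measure y along the incline from where the plane meets the free surface. Vertical depth h = y·sinθ with sinθ = 0.970296.
With the apex up, the centroid sits 2h/3 = 2 × 2/3 = 1.33333 m below the apex, so y_c = 3.8 + 1.33333 = 5.13333 m and h_c = 5.13333 × 0.970296 = 4.98085 m.
A = ½ × 2 × 2 = 2 m².
Resultant F = γ·h_c·A = 9.81 × 4.98085 × 2 = 97.7243 kN.

F ≈ 97.7 kN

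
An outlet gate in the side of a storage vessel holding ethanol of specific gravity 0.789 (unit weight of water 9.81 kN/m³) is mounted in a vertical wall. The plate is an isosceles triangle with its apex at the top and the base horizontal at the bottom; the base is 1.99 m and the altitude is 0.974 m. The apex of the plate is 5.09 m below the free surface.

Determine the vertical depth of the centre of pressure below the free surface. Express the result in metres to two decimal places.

γ = 0.789 × 9.81 = 7.74009 kN/m³.
With the apex up, the centroid sits 2h/3 = 2 × 0.974/3 = 0.649333 m below the apex, so the centroid depth is h_c = 5.09 + 0.649333 = 5.73933 m.
A = ½ × 1.99 × 0.974 = 0.96913 m².
Resultant F = γ·h_c·A = 7.74009 × 5.73933 × 0.96913 = 43.0516 kN.
I_c = b·h³/36 = 1.99 × 0.974³/36 = 0.0510772 m⁴.
Centre of pressure: y_p = y_c + I_c/(y_c·A) = 5.73933 + 0.0510772/(5.73933 × 0.96913) = 5.73933 + 0.00918298 = 5.74851 m along the plane.

h_p = 5.75 m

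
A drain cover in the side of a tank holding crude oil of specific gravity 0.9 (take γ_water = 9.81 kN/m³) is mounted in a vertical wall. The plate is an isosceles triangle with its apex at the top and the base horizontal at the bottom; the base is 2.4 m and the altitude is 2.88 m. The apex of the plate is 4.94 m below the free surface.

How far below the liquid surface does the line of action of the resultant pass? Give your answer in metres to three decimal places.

h_p = 6.927 m

γ = 0.9 × 9.81 = 8.829 kN/m³.
With the apex up, the centroid sits 2h/3 = 2 × 2.88/3 = 1.92 m below the apex, so the centroid depth is h_c = 4.94 + 1.92 = 6.86 m.
A = ½ × 2.4 × 2.88 = 3.456 m².
Resultant F = γ·h_c·A = 8.829 × 6.86 × 3.456 = 209.319 kN.
I_c = b·h³/36 = 2.4 × 2.88³/36 = 1.59252 m⁴.
Centre of pressure: y_p = y_c + I_c/(y_c·A) = 6.86 + 1.59252/(6.86 × 3.456) = 6.86 + 0.0671718 = 6.92717 m along the plane.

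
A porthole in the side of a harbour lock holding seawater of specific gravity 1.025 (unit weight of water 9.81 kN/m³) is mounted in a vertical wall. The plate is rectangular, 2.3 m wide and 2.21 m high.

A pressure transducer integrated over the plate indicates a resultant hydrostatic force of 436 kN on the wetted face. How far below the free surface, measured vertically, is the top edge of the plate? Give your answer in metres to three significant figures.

γ = 1.025 × 9.81 = 10.05525 kN/m³.
A = 2.3 × 2.21 = 5.083 m².
From F = γ·h_c·A, the centroid depth is h_c = 436/(10.05525 × 5.083) = 8.53048 m.
The centroid lies 2.21/2 = 1.105 m below the top edge, so the top edge sits at h_top = 8.53048 − 1.105 = 7.42548 m below the surface.

d_top ≈ 7.43 m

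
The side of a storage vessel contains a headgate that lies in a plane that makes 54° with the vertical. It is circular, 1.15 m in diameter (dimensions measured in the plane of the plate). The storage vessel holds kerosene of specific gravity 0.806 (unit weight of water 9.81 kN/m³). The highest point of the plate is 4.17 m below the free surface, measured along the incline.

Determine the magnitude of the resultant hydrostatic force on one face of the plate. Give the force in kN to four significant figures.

γ = 0.806 × 9.81 = 7.90686 kN/m³.
The plate makes 54° with the vertical, i.e. θ = 90° − 54° = 36° to the horizontal. Measuring y along the incline from the free-surface line, vertical depth h = y·sinθ with sinθ = 0.587785.
The centroid is at the centre, 0.575 m below the top of the plate, so y_c = 4.17 + 0.575 = 4.745 m and h_c = 4.745 × 0.587785 = 2.78904 m.
A = π(0.575)² = 1.03869 m².
Resultant F = γ·h_c·A = 7.90686 × 2.78904 × 1.03869 = 22.9058 kN.

F ≈ 22.91 kN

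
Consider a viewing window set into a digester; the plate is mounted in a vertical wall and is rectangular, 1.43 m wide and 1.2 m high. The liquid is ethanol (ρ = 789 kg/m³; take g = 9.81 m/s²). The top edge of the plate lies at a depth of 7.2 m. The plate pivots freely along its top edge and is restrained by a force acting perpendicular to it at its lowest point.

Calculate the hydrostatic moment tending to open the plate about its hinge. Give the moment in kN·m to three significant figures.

M ≈ 63.8 kN·m

γ = ρg = 789 × 9.81 / 1000 = 7.74009 kN/m³.
The centroid lies 1.2/2 = 0.6 m below the top edge, so the centroid depth is h_c = 7.2 + 0.6 = 7.8 m.
A = 1.43 × 1.2 = 1.716 m².
Resultant F = γ·h_c·A = 7.74009 × 7.8 × 1.716 = 103.6 kN.
I_c = b·h³/12 = 1.43 × 1.2³/12 = 0.20592 m⁴.
Centre of pressure: y_p = y_c + I_c/(y_c·A) = 7.8 + 0.20592/(7.8 × 1.716) = 7.8 + 0.0153846 = 7.81538 m along the plane.
The resultant acts 0.6 + 0.0153846 = 0.615385 m (along the plate) below the hinge at the top edge, so the moment about the hinge is M = F × 0.615385 = 103.6 × 0.615385 = 63.7539 kN·m.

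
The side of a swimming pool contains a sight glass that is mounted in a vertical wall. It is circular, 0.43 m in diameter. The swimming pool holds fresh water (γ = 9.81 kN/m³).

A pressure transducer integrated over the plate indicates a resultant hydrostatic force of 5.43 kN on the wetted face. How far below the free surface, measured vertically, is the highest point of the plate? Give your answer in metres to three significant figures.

d_top ≈ 3.60 m

γ = 9.81 kN/m³.
A = π(0.215)² = 0.14522 m².
From F = γ·h_c·A, the centroid depth is h_c = 5.43/(9.81 × 0.14522) = 3.81157 m.
The centroid is at the centre, 0.215 m below the top of the plate, so the highest point sits at h_top = 3.81157 − 0.215 = 3.59657 m below the surface.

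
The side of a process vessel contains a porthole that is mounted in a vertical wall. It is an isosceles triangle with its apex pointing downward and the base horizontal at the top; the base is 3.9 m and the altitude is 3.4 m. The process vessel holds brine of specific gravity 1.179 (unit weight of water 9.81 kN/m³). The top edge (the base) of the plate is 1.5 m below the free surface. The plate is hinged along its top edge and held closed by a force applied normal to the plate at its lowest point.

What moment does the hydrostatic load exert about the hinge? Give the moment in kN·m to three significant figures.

γ = 1.179 × 9.81 = 11.56599 kN/m³.
With the apex down, the centroid sits h/3 = 3.4/3 = 1.13333 m below the base (the top edge), so the centroid depth is h_c = 1.5 + 1.13333 = 2.63333 m.
A = ½ × 3.9 × 3.4 = 6.63 m².
Resultant F = γ·h_c·A = 11.56599 × 2.63333 × 6.63 = 201.93 kN.
I_c = b·h³/36 = 3.9 × 3.4³/36 = 4.25793 m⁴.
Centre of pressure: y_p = y_c + I_c/(y_c·A) = 2.63333 + 4.25793/(2.63333 × 6.63) = 2.63333 + 0.243882 = 2.87721 m along the plane.
The resultant acts 1.13333 + 0.243882 = 1.37721 m (along the plate) below the hinge at the top edge, so the moment about the hinge is M = F × 1.37721 = 201.93 × 1.37721 = 278.1 kN·m.

M ≈ 278 kN·m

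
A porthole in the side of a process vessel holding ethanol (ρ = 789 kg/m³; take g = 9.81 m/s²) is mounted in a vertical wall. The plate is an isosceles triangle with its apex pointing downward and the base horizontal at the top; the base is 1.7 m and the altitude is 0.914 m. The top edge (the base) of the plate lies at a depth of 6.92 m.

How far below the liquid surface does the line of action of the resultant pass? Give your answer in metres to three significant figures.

h_p = 7.23 m

γ = ρg = 789 × 9.81 / 1000 = 7.74009 kN/m³.
With the apex down, the centroid sits h/3 = 0.914/3 = 0.304667 m below the base (the top edge), so the centroid depth is h_c = 6.92 + 0.304667 = 7.22467 m.
A = ½ × 1.7 × 0.914 = 0.7769 m².
Resultant F = γ·h_c·A = 7.74009 × 7.22467 × 0.7769 = 43.4439 kN.
I_c = b·h³/36 = 1.7 × 0.914³/36 = 0.0360566 m⁴.
Centre of pressure: y_p = y_c + I_c/(y_c·A) = 7.22467 + 0.0360566/(7.22467 × 0.7769) = 7.22467 + 0.00642394 = 7.23109 m along the plane.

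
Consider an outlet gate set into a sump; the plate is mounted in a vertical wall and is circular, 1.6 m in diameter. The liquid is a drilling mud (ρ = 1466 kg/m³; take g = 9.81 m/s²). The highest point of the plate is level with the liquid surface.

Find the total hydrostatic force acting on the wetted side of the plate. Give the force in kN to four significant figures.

γ = ρg = 1466 × 9.81 / 1000 = 14.38146 kN/m³.
The centroid is at the centre, 0.8 m below the top of the plate, so the centroid depth is h_c = 0.8 m.
A = π(0.8)² = 2.01062 m².
Resultant F = γ·h_c·A = 14.38146 × 0.8 × 2.01062 = 23.1325 kN.

F ≈ 23.13 kN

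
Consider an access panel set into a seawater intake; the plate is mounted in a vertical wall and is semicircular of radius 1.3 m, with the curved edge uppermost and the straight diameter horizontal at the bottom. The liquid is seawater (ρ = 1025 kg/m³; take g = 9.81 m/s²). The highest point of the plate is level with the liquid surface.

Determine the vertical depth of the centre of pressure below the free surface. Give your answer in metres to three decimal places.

h_p = 0.906 m

γ = ρg = 1025 × 9.81 / 1000 = 10.05525 kN/m³.
The centroid lies 4r/(3π) = 0.551737 m above the diameter, so r − 4r/(3π) = 1.3 − 0.551737 = 0.748263 m below the topmost point, so the centroid depth is h_c = 0.748263 m.
A = πr²/2 = π × 1.3²/2 = 2.65465 m².
Resultant F = γ·h_c·A = 10.05525 × 0.748263 × 2.65465 = 19.9735 kN.
I_c = (π/8 − 8/(9π))·r⁴ = 0.109757 × 1.3⁴ = 0.313477 m⁴.
Centre of pressure: y_p = y_c + I_c/(y_c·A) = 0.748263 + 0.313477/(0.748263 × 2.65465) = 0.748263 + 0.157813 = 0.906076 m along the plane.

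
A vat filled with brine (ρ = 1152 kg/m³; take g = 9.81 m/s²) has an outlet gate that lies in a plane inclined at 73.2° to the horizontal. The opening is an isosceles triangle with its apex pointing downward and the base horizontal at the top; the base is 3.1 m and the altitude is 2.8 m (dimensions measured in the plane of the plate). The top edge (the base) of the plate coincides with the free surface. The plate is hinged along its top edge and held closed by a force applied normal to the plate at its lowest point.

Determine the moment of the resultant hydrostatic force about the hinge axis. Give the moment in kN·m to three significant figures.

γ = ρg = 1152 × 9.81 / 1000 = 11.30112 kN/m³.
Let θ = 73.2° be the plate's angle to the horizontal; measure y along the incline from where the plane meets the free surface. Vertical depth h = y·sinθ with sinθ = 0.957319.
With the apex down, the centroid sits h/3 = 2.8/3 = 0.933333 m below the base (the top edge), so y_c = 0.933333 m and h_c = 0.933333 × 0.957319 = 0.893497 m.
A = ½ × 3.1 × 2.8 = 4.34 m².
Resultant F = γ·h_c·A = 11.30112 × 0.893497 × 4.34 = 43.8232 kN.
I_c = b·h³/36 = 3.1 × 2.8³/36 = 1.89031 m⁴.
Centre of pressure: y_p = y_c + I_c/(y_c·A) = 0.933333 + 1.89031/(0.933333 × 4.34) = 0.933333 + 0.466667 = 1.4 m along the plane.
The resultant acts 0.933333 + 0.466667 = 1.4 m (along the plate) below the hinge at the top edge, so the moment about the hinge is M = F × 1.4 = 43.8232 × 1.4 = 61.3525 kN·m.

M ≈ 61.4 kN·m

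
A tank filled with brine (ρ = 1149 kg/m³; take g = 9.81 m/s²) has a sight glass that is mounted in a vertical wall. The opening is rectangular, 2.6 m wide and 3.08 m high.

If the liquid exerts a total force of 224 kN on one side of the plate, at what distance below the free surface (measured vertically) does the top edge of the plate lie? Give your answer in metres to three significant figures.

γ = ρg = 1149 × 9.81 / 1000 = 11.27169 kN/m³.
A = 2.6 × 3.08 = 8.008 m².
From F = γ·h_c·A, the centroid depth is h_c = 224/(11.27169 × 8.008) = 2.48162 m.
The centroid lies 3.08/2 = 1.54 m below the top edge, so the top edge sits at h_top = 2.48162 − 1.54 = 0.94162 m below the surface.

d_top ≈ 0.942 m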